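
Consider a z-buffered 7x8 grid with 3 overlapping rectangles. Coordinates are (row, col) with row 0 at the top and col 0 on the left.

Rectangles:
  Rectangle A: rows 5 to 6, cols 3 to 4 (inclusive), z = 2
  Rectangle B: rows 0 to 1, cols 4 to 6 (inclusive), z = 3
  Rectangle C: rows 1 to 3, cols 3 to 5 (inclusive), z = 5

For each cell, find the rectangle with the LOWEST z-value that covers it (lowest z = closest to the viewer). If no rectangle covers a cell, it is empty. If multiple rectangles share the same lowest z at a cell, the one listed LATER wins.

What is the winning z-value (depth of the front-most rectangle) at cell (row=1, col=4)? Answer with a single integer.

Check cell (1,4):
  A: rows 5-6 cols 3-4 -> outside (row miss)
  B: rows 0-1 cols 4-6 z=3 -> covers; best now B (z=3)
  C: rows 1-3 cols 3-5 z=5 -> covers; best now B (z=3)
Winner: B at z=3

Answer: 3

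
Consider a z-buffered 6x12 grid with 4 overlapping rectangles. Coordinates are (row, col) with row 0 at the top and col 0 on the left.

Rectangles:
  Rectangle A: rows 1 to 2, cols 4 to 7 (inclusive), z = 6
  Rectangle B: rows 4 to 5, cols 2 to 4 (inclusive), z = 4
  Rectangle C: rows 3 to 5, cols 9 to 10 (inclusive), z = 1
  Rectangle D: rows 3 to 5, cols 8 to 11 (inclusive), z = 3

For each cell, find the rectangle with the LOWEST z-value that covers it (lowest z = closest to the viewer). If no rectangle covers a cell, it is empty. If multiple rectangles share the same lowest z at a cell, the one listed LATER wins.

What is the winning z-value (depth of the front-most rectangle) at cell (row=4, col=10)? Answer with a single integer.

Check cell (4,10):
  A: rows 1-2 cols 4-7 -> outside (row miss)
  B: rows 4-5 cols 2-4 -> outside (col miss)
  C: rows 3-5 cols 9-10 z=1 -> covers; best now C (z=1)
  D: rows 3-5 cols 8-11 z=3 -> covers; best now C (z=1)
Winner: C at z=1

Answer: 1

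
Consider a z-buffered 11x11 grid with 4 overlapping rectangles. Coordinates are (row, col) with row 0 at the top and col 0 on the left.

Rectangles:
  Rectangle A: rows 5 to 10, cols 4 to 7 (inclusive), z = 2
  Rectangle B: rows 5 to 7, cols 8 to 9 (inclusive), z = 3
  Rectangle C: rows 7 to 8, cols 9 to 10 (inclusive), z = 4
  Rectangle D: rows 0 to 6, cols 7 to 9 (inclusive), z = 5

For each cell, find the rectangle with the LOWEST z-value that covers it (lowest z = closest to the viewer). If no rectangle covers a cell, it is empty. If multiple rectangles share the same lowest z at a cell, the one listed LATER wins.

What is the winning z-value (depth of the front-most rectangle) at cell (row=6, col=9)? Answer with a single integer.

Answer: 3

Derivation:
Check cell (6,9):
  A: rows 5-10 cols 4-7 -> outside (col miss)
  B: rows 5-7 cols 8-9 z=3 -> covers; best now B (z=3)
  C: rows 7-8 cols 9-10 -> outside (row miss)
  D: rows 0-6 cols 7-9 z=5 -> covers; best now B (z=3)
Winner: B at z=3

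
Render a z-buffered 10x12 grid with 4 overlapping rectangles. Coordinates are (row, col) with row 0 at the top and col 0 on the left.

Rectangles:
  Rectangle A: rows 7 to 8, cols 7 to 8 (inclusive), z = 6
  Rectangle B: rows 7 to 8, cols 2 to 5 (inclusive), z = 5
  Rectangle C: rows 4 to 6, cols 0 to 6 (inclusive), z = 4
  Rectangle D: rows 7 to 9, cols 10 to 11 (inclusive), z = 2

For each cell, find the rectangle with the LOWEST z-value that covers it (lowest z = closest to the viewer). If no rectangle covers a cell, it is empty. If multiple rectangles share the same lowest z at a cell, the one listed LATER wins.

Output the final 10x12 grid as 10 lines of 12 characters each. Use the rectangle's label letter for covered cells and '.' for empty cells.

............
............
............
............
CCCCCCC.....
CCCCCCC.....
CCCCCCC.....
..BBBB.AA.DD
..BBBB.AA.DD
..........DD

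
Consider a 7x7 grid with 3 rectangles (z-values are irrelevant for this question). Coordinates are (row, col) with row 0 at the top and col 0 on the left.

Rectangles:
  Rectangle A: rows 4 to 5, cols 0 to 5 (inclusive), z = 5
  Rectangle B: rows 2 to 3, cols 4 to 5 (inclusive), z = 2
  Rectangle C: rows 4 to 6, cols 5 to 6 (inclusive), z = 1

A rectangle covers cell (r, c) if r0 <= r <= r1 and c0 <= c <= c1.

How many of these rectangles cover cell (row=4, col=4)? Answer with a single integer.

Answer: 1

Derivation:
Check cell (4,4):
  A: rows 4-5 cols 0-5 -> covers
  B: rows 2-3 cols 4-5 -> outside (row miss)
  C: rows 4-6 cols 5-6 -> outside (col miss)
Count covering = 1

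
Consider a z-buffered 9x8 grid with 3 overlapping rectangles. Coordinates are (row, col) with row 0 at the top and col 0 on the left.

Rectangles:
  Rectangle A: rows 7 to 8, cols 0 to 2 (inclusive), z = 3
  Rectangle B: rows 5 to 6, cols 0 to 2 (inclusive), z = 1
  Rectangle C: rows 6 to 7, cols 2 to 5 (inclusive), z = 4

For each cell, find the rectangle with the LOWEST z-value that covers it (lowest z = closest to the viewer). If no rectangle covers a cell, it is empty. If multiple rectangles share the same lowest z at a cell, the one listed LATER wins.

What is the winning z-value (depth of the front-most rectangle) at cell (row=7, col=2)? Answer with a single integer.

Answer: 3

Derivation:
Check cell (7,2):
  A: rows 7-8 cols 0-2 z=3 -> covers; best now A (z=3)
  B: rows 5-6 cols 0-2 -> outside (row miss)
  C: rows 6-7 cols 2-5 z=4 -> covers; best now A (z=3)
Winner: A at z=3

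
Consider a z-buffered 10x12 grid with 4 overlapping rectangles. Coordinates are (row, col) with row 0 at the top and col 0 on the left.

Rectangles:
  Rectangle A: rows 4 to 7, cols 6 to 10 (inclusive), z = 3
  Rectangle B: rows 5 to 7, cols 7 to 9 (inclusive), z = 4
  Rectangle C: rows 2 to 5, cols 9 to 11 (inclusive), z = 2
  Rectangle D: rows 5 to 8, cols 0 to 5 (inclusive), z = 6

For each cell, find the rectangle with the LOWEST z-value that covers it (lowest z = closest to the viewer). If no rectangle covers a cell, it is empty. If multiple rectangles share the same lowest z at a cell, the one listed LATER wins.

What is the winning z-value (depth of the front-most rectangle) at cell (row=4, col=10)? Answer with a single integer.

Answer: 2

Derivation:
Check cell (4,10):
  A: rows 4-7 cols 6-10 z=3 -> covers; best now A (z=3)
  B: rows 5-7 cols 7-9 -> outside (row miss)
  C: rows 2-5 cols 9-11 z=2 -> covers; best now C (z=2)
  D: rows 5-8 cols 0-5 -> outside (row miss)
Winner: C at z=2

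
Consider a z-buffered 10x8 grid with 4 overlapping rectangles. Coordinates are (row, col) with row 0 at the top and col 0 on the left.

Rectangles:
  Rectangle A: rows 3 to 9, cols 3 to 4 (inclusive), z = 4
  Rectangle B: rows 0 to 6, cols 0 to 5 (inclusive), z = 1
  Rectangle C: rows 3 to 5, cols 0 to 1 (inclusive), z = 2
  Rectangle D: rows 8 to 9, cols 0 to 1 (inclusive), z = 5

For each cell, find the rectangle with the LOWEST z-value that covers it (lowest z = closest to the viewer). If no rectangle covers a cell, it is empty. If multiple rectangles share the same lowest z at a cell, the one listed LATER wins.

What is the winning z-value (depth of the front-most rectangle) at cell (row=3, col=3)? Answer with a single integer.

Check cell (3,3):
  A: rows 3-9 cols 3-4 z=4 -> covers; best now A (z=4)
  B: rows 0-6 cols 0-5 z=1 -> covers; best now B (z=1)
  C: rows 3-5 cols 0-1 -> outside (col miss)
  D: rows 8-9 cols 0-1 -> outside (row miss)
Winner: B at z=1

Answer: 1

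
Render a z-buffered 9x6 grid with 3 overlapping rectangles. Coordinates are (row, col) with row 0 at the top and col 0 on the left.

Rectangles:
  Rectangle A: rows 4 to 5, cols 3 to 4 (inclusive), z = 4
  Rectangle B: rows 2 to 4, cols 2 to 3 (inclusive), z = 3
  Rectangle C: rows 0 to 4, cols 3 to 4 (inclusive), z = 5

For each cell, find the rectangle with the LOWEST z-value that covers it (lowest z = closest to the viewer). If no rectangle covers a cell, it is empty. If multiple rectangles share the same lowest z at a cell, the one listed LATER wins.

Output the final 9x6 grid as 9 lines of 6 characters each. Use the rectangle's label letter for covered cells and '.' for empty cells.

...CC.
...CC.
..BBC.
..BBC.
..BBA.
...AA.
......
......
......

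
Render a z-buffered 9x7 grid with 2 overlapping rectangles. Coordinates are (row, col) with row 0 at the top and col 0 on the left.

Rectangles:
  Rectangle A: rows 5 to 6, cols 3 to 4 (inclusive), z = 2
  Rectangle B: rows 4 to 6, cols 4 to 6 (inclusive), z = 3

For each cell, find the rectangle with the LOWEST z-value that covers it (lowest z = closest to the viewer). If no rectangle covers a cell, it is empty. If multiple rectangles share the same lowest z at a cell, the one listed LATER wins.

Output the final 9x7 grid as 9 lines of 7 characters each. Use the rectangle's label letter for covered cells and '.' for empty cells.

.......
.......
.......
.......
....BBB
...AABB
...AABB
.......
.......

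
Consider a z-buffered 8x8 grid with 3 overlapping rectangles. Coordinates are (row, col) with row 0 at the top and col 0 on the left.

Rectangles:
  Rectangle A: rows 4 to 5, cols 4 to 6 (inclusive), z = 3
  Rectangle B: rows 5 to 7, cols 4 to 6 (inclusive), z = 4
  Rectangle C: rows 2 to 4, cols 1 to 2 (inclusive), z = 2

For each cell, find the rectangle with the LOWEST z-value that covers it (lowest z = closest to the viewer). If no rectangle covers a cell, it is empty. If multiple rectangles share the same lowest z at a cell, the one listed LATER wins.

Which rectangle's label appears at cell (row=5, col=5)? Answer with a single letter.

Check cell (5,5):
  A: rows 4-5 cols 4-6 z=3 -> covers; best now A (z=3)
  B: rows 5-7 cols 4-6 z=4 -> covers; best now A (z=3)
  C: rows 2-4 cols 1-2 -> outside (row miss)
Winner: A at z=3

Answer: A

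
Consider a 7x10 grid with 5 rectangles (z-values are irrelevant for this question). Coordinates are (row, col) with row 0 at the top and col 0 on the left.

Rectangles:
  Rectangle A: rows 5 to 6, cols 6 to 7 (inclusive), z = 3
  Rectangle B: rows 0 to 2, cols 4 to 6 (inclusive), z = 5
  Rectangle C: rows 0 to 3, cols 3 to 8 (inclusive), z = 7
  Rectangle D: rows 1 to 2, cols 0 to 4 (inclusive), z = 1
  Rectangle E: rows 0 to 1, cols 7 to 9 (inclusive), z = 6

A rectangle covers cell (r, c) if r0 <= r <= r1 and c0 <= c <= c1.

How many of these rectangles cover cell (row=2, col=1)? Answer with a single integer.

Check cell (2,1):
  A: rows 5-6 cols 6-7 -> outside (row miss)
  B: rows 0-2 cols 4-6 -> outside (col miss)
  C: rows 0-3 cols 3-8 -> outside (col miss)
  D: rows 1-2 cols 0-4 -> covers
  E: rows 0-1 cols 7-9 -> outside (row miss)
Count covering = 1

Answer: 1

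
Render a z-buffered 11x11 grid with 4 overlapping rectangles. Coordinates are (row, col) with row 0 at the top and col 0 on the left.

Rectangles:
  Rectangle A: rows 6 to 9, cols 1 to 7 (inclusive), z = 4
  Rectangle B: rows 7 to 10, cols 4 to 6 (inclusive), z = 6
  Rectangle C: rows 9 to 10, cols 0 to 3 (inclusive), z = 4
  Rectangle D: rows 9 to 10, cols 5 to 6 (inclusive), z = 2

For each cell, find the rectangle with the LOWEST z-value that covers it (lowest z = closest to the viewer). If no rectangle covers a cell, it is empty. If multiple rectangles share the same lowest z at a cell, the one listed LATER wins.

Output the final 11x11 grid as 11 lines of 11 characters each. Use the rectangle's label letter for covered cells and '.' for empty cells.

...........
...........
...........
...........
...........
...........
.AAAAAAA...
.AAAAAAA...
.AAAAAAA...
CCCCADDA...
CCCCBDD....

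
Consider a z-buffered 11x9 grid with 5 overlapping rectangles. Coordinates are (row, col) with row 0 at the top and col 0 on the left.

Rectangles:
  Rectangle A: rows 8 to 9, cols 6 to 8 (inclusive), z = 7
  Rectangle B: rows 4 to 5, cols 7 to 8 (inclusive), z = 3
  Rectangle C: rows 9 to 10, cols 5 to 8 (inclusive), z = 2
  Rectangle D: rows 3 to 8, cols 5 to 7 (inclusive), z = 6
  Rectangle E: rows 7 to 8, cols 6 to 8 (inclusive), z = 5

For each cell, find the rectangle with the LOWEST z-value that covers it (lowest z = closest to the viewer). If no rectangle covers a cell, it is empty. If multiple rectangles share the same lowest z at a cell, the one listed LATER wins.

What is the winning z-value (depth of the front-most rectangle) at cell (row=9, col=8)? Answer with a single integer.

Answer: 2

Derivation:
Check cell (9,8):
  A: rows 8-9 cols 6-8 z=7 -> covers; best now A (z=7)
  B: rows 4-5 cols 7-8 -> outside (row miss)
  C: rows 9-10 cols 5-8 z=2 -> covers; best now C (z=2)
  D: rows 3-8 cols 5-7 -> outside (row miss)
  E: rows 7-8 cols 6-8 -> outside (row miss)
Winner: C at z=2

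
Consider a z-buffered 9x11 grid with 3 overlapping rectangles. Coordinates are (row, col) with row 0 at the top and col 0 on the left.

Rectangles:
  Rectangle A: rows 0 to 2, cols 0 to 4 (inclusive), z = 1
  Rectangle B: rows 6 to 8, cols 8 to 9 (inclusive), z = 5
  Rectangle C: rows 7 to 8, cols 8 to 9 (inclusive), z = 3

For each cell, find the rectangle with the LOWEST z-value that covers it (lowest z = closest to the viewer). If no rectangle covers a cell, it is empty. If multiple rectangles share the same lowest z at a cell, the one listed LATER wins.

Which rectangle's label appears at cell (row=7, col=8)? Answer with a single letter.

Check cell (7,8):
  A: rows 0-2 cols 0-4 -> outside (row miss)
  B: rows 6-8 cols 8-9 z=5 -> covers; best now B (z=5)
  C: rows 7-8 cols 8-9 z=3 -> covers; best now C (z=3)
Winner: C at z=3

Answer: C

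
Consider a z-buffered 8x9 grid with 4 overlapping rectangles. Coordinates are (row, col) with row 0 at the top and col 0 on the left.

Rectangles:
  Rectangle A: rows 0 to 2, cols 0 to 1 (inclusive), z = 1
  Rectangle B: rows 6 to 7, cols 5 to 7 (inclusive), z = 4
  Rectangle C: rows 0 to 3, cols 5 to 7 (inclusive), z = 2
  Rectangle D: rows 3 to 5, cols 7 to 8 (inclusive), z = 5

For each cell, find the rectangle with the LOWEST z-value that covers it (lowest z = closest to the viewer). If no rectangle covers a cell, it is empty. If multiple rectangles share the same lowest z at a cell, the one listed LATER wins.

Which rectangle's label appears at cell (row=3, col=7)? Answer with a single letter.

Answer: C

Derivation:
Check cell (3,7):
  A: rows 0-2 cols 0-1 -> outside (row miss)
  B: rows 6-7 cols 5-7 -> outside (row miss)
  C: rows 0-3 cols 5-7 z=2 -> covers; best now C (z=2)
  D: rows 3-5 cols 7-8 z=5 -> covers; best now C (z=2)
Winner: C at z=2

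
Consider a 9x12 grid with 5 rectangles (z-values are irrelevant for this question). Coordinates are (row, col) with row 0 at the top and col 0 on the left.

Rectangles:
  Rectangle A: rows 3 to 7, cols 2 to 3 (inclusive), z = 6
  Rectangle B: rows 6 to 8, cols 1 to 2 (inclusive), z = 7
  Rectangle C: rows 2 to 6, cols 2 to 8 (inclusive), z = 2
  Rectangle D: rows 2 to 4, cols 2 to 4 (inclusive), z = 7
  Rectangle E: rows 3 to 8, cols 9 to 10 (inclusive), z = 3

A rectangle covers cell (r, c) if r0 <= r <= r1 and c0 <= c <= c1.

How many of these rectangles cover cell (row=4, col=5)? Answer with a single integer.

Answer: 1

Derivation:
Check cell (4,5):
  A: rows 3-7 cols 2-3 -> outside (col miss)
  B: rows 6-8 cols 1-2 -> outside (row miss)
  C: rows 2-6 cols 2-8 -> covers
  D: rows 2-4 cols 2-4 -> outside (col miss)
  E: rows 3-8 cols 9-10 -> outside (col miss)
Count covering = 1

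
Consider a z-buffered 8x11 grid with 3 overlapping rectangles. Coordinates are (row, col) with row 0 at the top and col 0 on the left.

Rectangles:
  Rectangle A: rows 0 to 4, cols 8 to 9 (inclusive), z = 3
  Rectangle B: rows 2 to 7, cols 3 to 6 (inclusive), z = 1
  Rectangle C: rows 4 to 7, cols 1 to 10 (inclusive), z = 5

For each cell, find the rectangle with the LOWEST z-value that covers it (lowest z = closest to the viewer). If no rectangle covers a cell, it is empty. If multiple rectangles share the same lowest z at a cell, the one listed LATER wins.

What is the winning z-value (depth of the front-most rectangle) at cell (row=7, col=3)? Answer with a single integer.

Check cell (7,3):
  A: rows 0-4 cols 8-9 -> outside (row miss)
  B: rows 2-7 cols 3-6 z=1 -> covers; best now B (z=1)
  C: rows 4-7 cols 1-10 z=5 -> covers; best now B (z=1)
Winner: B at z=1

Answer: 1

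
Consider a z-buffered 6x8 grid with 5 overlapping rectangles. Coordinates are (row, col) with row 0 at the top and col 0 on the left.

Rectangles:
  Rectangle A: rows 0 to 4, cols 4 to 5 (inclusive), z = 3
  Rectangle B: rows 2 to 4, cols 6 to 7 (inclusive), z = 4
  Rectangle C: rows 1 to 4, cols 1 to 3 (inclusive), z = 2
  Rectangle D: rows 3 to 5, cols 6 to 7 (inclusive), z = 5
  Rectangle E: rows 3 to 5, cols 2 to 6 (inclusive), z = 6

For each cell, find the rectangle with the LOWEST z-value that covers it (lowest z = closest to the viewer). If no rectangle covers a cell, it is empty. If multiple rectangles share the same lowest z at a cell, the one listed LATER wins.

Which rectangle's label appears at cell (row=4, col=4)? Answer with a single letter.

Check cell (4,4):
  A: rows 0-4 cols 4-5 z=3 -> covers; best now A (z=3)
  B: rows 2-4 cols 6-7 -> outside (col miss)
  C: rows 1-4 cols 1-3 -> outside (col miss)
  D: rows 3-5 cols 6-7 -> outside (col miss)
  E: rows 3-5 cols 2-6 z=6 -> covers; best now A (z=3)
Winner: A at z=3

Answer: A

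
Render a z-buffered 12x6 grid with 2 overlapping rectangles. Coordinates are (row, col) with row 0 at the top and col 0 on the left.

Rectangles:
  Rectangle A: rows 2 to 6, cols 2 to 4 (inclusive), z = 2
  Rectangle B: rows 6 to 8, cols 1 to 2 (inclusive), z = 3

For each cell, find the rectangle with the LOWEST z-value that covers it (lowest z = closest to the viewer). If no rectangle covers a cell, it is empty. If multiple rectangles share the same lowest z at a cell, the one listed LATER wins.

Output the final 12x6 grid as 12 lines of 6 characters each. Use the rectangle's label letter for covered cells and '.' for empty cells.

......
......
..AAA.
..AAA.
..AAA.
..AAA.
.BAAA.
.BB...
.BB...
......
......
......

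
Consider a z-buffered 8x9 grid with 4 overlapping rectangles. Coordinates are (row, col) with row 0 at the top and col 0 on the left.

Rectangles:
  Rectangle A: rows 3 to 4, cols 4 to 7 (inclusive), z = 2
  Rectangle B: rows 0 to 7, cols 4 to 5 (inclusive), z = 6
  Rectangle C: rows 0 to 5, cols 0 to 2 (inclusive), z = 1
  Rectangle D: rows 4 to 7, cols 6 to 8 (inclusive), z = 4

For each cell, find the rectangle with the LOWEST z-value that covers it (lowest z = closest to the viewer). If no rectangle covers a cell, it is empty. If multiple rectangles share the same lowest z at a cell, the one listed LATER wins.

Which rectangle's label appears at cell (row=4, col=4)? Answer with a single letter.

Check cell (4,4):
  A: rows 3-4 cols 4-7 z=2 -> covers; best now A (z=2)
  B: rows 0-7 cols 4-5 z=6 -> covers; best now A (z=2)
  C: rows 0-5 cols 0-2 -> outside (col miss)
  D: rows 4-7 cols 6-8 -> outside (col miss)
Winner: A at z=2

Answer: A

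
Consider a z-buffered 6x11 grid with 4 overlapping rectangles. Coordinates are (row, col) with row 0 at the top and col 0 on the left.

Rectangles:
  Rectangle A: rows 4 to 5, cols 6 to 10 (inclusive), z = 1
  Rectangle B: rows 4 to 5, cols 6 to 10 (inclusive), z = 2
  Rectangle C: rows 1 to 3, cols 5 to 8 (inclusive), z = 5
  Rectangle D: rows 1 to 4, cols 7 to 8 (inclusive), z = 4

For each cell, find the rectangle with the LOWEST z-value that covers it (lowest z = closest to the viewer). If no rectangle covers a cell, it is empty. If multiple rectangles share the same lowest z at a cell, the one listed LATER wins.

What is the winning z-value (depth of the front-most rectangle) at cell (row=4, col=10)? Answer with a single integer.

Answer: 1

Derivation:
Check cell (4,10):
  A: rows 4-5 cols 6-10 z=1 -> covers; best now A (z=1)
  B: rows 4-5 cols 6-10 z=2 -> covers; best now A (z=1)
  C: rows 1-3 cols 5-8 -> outside (row miss)
  D: rows 1-4 cols 7-8 -> outside (col miss)
Winner: A at z=1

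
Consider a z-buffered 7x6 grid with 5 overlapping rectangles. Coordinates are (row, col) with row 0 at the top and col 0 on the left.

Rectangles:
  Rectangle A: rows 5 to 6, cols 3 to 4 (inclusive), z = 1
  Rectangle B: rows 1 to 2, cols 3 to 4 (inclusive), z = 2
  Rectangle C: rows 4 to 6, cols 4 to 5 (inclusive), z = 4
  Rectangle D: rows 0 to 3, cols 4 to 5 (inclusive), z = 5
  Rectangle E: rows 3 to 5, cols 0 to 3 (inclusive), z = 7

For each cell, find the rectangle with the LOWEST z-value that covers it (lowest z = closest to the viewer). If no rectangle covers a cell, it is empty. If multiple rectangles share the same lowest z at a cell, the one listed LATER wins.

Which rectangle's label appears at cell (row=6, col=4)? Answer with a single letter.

Answer: A

Derivation:
Check cell (6,4):
  A: rows 5-6 cols 3-4 z=1 -> covers; best now A (z=1)
  B: rows 1-2 cols 3-4 -> outside (row miss)
  C: rows 4-6 cols 4-5 z=4 -> covers; best now A (z=1)
  D: rows 0-3 cols 4-5 -> outside (row miss)
  E: rows 3-5 cols 0-3 -> outside (row miss)
Winner: A at z=1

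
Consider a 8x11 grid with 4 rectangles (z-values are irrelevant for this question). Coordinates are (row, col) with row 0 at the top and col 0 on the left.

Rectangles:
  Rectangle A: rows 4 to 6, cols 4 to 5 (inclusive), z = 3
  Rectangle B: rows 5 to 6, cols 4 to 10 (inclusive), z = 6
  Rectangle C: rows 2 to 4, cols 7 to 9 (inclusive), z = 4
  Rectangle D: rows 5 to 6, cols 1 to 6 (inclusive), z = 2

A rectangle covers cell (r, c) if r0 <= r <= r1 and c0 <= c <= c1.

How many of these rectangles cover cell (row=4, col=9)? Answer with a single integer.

Check cell (4,9):
  A: rows 4-6 cols 4-5 -> outside (col miss)
  B: rows 5-6 cols 4-10 -> outside (row miss)
  C: rows 2-4 cols 7-9 -> covers
  D: rows 5-6 cols 1-6 -> outside (row miss)
Count covering = 1

Answer: 1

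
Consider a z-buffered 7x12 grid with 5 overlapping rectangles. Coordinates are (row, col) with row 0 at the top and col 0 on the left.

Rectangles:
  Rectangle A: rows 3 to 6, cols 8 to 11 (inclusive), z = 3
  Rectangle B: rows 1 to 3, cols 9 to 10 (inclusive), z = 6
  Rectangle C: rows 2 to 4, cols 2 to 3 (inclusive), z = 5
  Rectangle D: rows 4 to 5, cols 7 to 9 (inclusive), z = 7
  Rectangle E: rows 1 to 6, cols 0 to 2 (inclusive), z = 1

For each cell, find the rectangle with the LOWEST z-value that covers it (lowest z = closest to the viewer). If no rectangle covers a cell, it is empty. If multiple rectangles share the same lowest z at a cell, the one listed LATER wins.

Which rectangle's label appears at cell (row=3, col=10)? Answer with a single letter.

Answer: A

Derivation:
Check cell (3,10):
  A: rows 3-6 cols 8-11 z=3 -> covers; best now A (z=3)
  B: rows 1-3 cols 9-10 z=6 -> covers; best now A (z=3)
  C: rows 2-4 cols 2-3 -> outside (col miss)
  D: rows 4-5 cols 7-9 -> outside (row miss)
  E: rows 1-6 cols 0-2 -> outside (col miss)
Winner: A at z=3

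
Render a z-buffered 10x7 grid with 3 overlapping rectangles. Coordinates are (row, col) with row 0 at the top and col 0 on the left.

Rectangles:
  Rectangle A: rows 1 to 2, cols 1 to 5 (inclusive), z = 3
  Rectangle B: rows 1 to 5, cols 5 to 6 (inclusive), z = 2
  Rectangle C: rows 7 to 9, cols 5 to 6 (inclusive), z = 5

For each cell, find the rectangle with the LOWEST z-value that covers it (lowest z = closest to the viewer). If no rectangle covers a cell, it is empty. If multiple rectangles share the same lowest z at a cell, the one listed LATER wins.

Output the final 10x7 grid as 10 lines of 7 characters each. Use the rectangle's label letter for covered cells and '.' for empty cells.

.......
.AAAABB
.AAAABB
.....BB
.....BB
.....BB
.......
.....CC
.....CC
.....CC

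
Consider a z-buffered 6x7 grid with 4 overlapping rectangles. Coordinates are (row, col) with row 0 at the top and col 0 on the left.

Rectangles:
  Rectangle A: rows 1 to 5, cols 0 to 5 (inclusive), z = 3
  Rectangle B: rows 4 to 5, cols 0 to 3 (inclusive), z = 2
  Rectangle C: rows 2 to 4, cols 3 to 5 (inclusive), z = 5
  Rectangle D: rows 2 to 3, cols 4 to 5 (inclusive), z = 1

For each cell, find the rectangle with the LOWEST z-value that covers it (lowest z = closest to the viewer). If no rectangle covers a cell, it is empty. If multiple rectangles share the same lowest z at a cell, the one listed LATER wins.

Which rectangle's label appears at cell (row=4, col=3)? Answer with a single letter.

Answer: B

Derivation:
Check cell (4,3):
  A: rows 1-5 cols 0-5 z=3 -> covers; best now A (z=3)
  B: rows 4-5 cols 0-3 z=2 -> covers; best now B (z=2)
  C: rows 2-4 cols 3-5 z=5 -> covers; best now B (z=2)
  D: rows 2-3 cols 4-5 -> outside (row miss)
Winner: B at z=2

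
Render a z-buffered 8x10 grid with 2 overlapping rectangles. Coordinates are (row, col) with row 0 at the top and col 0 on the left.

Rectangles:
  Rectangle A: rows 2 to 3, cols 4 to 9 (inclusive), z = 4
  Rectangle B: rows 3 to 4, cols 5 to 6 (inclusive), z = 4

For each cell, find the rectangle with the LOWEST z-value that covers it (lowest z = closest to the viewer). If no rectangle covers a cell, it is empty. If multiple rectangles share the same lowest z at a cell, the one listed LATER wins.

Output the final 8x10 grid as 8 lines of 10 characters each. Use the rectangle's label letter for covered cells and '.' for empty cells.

..........
..........
....AAAAAA
....ABBAAA
.....BB...
..........
..........
..........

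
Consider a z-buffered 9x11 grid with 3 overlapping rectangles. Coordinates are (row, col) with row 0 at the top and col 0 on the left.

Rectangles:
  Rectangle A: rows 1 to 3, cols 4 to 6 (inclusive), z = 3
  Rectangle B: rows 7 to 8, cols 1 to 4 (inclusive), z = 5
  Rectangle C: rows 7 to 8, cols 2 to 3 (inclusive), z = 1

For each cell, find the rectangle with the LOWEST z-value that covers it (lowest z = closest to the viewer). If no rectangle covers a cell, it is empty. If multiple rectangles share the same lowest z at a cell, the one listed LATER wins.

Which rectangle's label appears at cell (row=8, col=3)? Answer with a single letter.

Check cell (8,3):
  A: rows 1-3 cols 4-6 -> outside (row miss)
  B: rows 7-8 cols 1-4 z=5 -> covers; best now B (z=5)
  C: rows 7-8 cols 2-3 z=1 -> covers; best now C (z=1)
Winner: C at z=1

Answer: C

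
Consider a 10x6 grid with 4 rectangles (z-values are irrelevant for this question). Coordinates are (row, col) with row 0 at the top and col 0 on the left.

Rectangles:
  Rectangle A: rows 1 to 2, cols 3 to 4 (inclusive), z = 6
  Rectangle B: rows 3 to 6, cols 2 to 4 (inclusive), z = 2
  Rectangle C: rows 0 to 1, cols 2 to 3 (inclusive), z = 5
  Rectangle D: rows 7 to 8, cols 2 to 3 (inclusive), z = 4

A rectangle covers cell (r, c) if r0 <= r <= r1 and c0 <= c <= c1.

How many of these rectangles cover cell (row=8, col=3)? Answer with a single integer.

Check cell (8,3):
  A: rows 1-2 cols 3-4 -> outside (row miss)
  B: rows 3-6 cols 2-4 -> outside (row miss)
  C: rows 0-1 cols 2-3 -> outside (row miss)
  D: rows 7-8 cols 2-3 -> covers
Count covering = 1

Answer: 1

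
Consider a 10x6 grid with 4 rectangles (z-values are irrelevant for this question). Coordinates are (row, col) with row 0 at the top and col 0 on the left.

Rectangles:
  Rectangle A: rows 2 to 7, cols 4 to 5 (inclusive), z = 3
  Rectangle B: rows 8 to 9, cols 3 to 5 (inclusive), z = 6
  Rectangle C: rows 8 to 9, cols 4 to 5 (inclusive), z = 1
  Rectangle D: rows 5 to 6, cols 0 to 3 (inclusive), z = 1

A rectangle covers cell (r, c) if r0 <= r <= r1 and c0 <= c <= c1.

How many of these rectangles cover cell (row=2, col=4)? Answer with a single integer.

Check cell (2,4):
  A: rows 2-7 cols 4-5 -> covers
  B: rows 8-9 cols 3-5 -> outside (row miss)
  C: rows 8-9 cols 4-5 -> outside (row miss)
  D: rows 5-6 cols 0-3 -> outside (row miss)
Count covering = 1

Answer: 1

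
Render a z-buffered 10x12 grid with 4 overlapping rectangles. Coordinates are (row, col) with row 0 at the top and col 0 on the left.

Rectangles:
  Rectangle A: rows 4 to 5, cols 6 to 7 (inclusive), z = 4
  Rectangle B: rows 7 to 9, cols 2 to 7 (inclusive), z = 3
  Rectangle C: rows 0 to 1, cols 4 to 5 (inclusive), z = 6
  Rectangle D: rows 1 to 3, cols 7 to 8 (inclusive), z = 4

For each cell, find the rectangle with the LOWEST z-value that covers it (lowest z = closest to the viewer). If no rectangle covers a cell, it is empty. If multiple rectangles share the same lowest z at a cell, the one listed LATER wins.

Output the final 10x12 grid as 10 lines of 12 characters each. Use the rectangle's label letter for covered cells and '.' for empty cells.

....CC......
....CC.DD...
.......DD...
.......DD...
......AA....
......AA....
............
..BBBBBB....
..BBBBBB....
..BBBBBB....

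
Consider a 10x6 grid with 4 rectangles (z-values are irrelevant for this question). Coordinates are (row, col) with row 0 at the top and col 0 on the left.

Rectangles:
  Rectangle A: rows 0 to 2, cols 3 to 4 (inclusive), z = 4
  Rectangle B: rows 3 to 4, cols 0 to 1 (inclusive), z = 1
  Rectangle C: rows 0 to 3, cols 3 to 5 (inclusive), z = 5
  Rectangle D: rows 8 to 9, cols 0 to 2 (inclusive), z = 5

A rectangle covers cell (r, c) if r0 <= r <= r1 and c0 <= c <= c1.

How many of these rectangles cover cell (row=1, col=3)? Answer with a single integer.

Answer: 2

Derivation:
Check cell (1,3):
  A: rows 0-2 cols 3-4 -> covers
  B: rows 3-4 cols 0-1 -> outside (row miss)
  C: rows 0-3 cols 3-5 -> covers
  D: rows 8-9 cols 0-2 -> outside (row miss)
Count covering = 2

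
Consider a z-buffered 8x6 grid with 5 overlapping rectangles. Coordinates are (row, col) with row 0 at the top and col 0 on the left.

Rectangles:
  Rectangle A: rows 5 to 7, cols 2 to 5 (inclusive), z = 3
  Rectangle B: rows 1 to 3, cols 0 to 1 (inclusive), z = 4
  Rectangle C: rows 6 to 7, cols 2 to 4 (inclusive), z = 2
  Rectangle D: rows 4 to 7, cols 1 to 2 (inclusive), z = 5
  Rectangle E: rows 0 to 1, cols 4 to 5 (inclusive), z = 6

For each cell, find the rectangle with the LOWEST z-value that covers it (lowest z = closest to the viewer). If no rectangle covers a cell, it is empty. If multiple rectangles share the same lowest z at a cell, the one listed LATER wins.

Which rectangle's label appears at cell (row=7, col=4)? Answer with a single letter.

Answer: C

Derivation:
Check cell (7,4):
  A: rows 5-7 cols 2-5 z=3 -> covers; best now A (z=3)
  B: rows 1-3 cols 0-1 -> outside (row miss)
  C: rows 6-7 cols 2-4 z=2 -> covers; best now C (z=2)
  D: rows 4-7 cols 1-2 -> outside (col miss)
  E: rows 0-1 cols 4-5 -> outside (row miss)
Winner: C at z=2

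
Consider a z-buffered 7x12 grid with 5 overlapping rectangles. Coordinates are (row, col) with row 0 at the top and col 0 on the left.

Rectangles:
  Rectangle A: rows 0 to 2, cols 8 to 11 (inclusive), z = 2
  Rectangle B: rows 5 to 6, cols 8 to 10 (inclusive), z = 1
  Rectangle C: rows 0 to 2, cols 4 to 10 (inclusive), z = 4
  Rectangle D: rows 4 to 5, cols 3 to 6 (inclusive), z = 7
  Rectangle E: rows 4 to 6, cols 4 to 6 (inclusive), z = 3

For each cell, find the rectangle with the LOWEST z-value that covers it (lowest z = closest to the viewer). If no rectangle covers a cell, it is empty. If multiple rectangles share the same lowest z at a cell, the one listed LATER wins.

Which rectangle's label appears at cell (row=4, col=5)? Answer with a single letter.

Answer: E

Derivation:
Check cell (4,5):
  A: rows 0-2 cols 8-11 -> outside (row miss)
  B: rows 5-6 cols 8-10 -> outside (row miss)
  C: rows 0-2 cols 4-10 -> outside (row miss)
  D: rows 4-5 cols 3-6 z=7 -> covers; best now D (z=7)
  E: rows 4-6 cols 4-6 z=3 -> covers; best now E (z=3)
Winner: E at z=3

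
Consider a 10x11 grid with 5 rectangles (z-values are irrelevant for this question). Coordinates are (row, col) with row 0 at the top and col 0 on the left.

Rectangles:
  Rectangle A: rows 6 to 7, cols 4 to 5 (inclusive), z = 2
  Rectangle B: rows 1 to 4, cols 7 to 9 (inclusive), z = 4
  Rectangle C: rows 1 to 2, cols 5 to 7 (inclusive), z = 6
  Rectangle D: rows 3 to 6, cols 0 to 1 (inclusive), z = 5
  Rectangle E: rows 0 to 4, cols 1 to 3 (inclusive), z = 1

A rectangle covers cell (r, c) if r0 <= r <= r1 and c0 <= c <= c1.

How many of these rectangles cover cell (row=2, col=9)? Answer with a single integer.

Answer: 1

Derivation:
Check cell (2,9):
  A: rows 6-7 cols 4-5 -> outside (row miss)
  B: rows 1-4 cols 7-9 -> covers
  C: rows 1-2 cols 5-7 -> outside (col miss)
  D: rows 3-6 cols 0-1 -> outside (row miss)
  E: rows 0-4 cols 1-3 -> outside (col miss)
Count covering = 1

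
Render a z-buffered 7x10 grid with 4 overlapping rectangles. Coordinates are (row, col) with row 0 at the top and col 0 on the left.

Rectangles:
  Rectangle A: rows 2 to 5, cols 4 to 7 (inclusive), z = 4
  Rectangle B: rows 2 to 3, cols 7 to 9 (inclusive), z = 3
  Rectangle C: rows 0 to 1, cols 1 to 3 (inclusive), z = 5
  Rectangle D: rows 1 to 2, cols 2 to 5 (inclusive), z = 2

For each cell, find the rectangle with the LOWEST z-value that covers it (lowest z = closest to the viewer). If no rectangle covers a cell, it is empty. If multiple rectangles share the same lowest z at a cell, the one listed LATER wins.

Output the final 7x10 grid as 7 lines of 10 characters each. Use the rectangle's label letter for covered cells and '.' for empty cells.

.CCC......
.CDDDD....
..DDDDABBB
....AAABBB
....AAAA..
....AAAA..
..........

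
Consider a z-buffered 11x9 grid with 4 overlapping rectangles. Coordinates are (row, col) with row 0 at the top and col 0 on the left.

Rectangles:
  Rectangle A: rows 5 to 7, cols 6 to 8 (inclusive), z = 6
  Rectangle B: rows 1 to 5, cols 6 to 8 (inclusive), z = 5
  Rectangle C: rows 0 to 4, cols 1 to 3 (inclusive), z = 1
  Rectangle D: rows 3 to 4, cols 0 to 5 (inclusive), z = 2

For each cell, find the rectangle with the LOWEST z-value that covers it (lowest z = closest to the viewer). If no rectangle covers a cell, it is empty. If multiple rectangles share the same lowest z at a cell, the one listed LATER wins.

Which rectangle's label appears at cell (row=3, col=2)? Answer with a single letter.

Answer: C

Derivation:
Check cell (3,2):
  A: rows 5-7 cols 6-8 -> outside (row miss)
  B: rows 1-5 cols 6-8 -> outside (col miss)
  C: rows 0-4 cols 1-3 z=1 -> covers; best now C (z=1)
  D: rows 3-4 cols 0-5 z=2 -> covers; best now C (z=1)
Winner: C at z=1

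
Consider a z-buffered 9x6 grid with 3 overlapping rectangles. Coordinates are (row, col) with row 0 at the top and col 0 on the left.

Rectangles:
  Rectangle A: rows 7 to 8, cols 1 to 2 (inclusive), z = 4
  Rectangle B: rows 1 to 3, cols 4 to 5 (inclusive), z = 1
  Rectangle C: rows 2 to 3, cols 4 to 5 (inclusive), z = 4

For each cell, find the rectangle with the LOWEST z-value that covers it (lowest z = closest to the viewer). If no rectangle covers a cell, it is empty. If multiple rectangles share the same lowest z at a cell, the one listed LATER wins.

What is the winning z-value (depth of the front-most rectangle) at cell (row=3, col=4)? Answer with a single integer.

Answer: 1

Derivation:
Check cell (3,4):
  A: rows 7-8 cols 1-2 -> outside (row miss)
  B: rows 1-3 cols 4-5 z=1 -> covers; best now B (z=1)
  C: rows 2-3 cols 4-5 z=4 -> covers; best now B (z=1)
Winner: B at z=1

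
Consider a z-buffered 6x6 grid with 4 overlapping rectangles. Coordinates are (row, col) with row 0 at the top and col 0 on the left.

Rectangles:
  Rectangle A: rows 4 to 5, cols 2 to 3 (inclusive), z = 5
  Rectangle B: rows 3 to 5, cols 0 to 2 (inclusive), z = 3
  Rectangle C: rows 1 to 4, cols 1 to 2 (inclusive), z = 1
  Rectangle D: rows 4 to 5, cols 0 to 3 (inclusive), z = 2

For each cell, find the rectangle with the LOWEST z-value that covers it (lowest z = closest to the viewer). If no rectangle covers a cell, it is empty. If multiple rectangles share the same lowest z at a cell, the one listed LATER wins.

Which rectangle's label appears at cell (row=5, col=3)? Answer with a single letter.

Answer: D

Derivation:
Check cell (5,3):
  A: rows 4-5 cols 2-3 z=5 -> covers; best now A (z=5)
  B: rows 3-5 cols 0-2 -> outside (col miss)
  C: rows 1-4 cols 1-2 -> outside (row miss)
  D: rows 4-5 cols 0-3 z=2 -> covers; best now D (z=2)
Winner: D at z=2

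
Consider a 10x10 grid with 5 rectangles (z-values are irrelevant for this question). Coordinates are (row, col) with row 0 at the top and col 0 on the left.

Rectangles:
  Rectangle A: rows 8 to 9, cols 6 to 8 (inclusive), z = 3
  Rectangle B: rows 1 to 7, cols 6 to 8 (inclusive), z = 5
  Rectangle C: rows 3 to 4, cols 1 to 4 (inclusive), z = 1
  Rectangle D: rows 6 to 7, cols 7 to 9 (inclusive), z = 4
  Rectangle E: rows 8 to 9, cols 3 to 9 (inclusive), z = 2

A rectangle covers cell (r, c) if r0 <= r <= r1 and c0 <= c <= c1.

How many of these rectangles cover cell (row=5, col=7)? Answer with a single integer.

Check cell (5,7):
  A: rows 8-9 cols 6-8 -> outside (row miss)
  B: rows 1-7 cols 6-8 -> covers
  C: rows 3-4 cols 1-4 -> outside (row miss)
  D: rows 6-7 cols 7-9 -> outside (row miss)
  E: rows 8-9 cols 3-9 -> outside (row miss)
Count covering = 1

Answer: 1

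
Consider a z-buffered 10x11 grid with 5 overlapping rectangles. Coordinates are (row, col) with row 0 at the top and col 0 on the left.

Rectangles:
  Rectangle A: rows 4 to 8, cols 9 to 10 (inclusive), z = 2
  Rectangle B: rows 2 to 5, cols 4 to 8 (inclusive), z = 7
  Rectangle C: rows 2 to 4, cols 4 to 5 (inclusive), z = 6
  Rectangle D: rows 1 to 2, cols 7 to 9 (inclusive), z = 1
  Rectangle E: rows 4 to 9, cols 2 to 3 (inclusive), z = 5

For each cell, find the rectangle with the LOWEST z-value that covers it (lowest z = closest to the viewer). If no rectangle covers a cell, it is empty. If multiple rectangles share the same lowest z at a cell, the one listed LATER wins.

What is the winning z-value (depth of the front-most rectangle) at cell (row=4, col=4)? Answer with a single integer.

Answer: 6

Derivation:
Check cell (4,4):
  A: rows 4-8 cols 9-10 -> outside (col miss)
  B: rows 2-5 cols 4-8 z=7 -> covers; best now B (z=7)
  C: rows 2-4 cols 4-5 z=6 -> covers; best now C (z=6)
  D: rows 1-2 cols 7-9 -> outside (row miss)
  E: rows 4-9 cols 2-3 -> outside (col miss)
Winner: C at z=6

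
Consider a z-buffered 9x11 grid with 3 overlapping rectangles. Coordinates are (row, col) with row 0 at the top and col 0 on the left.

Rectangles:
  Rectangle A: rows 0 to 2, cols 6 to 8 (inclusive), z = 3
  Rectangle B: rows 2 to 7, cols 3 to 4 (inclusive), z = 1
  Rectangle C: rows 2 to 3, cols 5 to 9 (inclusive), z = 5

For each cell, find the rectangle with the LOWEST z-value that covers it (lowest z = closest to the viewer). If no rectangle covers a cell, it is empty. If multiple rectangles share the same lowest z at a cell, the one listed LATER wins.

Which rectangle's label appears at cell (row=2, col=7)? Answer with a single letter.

Answer: A

Derivation:
Check cell (2,7):
  A: rows 0-2 cols 6-8 z=3 -> covers; best now A (z=3)
  B: rows 2-7 cols 3-4 -> outside (col miss)
  C: rows 2-3 cols 5-9 z=5 -> covers; best now A (z=3)
Winner: A at z=3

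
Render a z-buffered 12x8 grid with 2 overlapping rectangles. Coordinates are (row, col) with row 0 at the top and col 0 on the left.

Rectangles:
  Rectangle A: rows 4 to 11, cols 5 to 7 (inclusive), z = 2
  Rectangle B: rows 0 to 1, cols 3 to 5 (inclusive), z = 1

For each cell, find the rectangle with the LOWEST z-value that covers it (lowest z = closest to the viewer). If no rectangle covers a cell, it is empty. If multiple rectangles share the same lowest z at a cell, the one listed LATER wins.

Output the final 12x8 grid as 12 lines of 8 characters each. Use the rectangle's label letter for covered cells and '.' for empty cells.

...BBB..
...BBB..
........
........
.....AAA
.....AAA
.....AAA
.....AAA
.....AAA
.....AAA
.....AAA
.....AAA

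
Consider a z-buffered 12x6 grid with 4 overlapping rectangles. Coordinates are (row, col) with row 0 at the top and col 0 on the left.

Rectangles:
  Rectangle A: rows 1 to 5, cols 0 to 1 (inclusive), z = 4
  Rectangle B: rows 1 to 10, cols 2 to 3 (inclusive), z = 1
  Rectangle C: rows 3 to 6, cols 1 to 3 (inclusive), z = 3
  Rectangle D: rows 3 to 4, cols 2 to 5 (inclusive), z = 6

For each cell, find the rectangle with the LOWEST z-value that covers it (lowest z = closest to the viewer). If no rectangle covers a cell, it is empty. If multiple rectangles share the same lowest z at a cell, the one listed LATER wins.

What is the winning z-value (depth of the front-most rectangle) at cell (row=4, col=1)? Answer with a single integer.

Check cell (4,1):
  A: rows 1-5 cols 0-1 z=4 -> covers; best now A (z=4)
  B: rows 1-10 cols 2-3 -> outside (col miss)
  C: rows 3-6 cols 1-3 z=3 -> covers; best now C (z=3)
  D: rows 3-4 cols 2-5 -> outside (col miss)
Winner: C at z=3

Answer: 3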